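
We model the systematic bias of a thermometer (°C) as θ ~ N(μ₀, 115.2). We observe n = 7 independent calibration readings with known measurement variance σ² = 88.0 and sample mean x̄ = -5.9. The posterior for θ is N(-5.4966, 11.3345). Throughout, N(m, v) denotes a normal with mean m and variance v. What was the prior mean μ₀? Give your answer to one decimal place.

μ₀ = -1.8

With known observation variance, the Normal–Normal posterior has precision τ_n = τ₀ + n/σ² and mean μ_n = (τ₀μ₀ + (n/σ²)x̄)/τ_n.
Here τ₀ = 1/115.2 = 0.008681 and τ_data = 7/88.0 = 0.079545, so τ_n = 0.088226.
Rearranging for μ₀: μ₀ = (μ_n·τ_n − τ_data·x̄)/τ₀ = (-5.4966·0.088226 − 0.079545·-5.9) / 0.008681 = -0.015628/0.008681 ≈ -1.8.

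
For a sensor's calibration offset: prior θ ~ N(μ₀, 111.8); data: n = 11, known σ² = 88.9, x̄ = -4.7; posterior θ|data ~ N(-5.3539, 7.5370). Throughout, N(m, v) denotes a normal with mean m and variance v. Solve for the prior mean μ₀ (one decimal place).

μ₀ = -14.4

With known observation variance, the Normal–Normal posterior has precision τ_n = τ₀ + n/σ² and mean μ_n = (τ₀μ₀ + (n/σ²)x̄)/τ_n.
Here τ₀ = 1/111.8 = 0.008945 and τ_data = 11/88.9 = 0.123735, so τ_n = 0.132680.
Rearranging for μ₀: μ₀ = (μ_n·τ_n − τ_data·x̄)/τ₀ = (-5.3539·0.132680 − 0.123735·-4.7) / 0.008945 = -0.128801/0.008945 ≈ -14.4.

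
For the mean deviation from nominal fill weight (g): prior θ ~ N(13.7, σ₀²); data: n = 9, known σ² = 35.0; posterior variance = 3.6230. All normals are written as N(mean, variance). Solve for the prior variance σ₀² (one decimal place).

σ₀² = 53.0

For the Normal–Normal model with known σ², precisions add: τ_n = τ₀ + n/σ².
So 1/σ₀² = 1/3.6230 − 9/35.0 = 0.276014 − 0.257143 = 0.018871.
Hence σ₀² = 1/0.018871 ≈ 53.0.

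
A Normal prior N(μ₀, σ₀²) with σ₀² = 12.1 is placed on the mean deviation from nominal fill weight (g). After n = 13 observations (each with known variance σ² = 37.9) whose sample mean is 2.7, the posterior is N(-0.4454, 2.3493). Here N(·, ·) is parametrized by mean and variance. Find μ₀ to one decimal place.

With known observation variance, the Normal–Normal posterior has precision τ_n = τ₀ + n/σ² and mean μ_n = (τ₀μ₀ + (n/σ²)x̄)/τ_n.
Here τ₀ = 1/12.1 = 0.082645 and τ_data = 13/37.9 = 0.343008, so τ_n = 0.425653.
Rearranging for μ₀: μ₀ = (μ_n·τ_n − τ_data·x̄)/τ₀ = (-0.4454·0.425653 − 0.343008·2.7) / 0.082645 = -1.115707/0.082645 ≈ -13.5.

μ₀ = -13.5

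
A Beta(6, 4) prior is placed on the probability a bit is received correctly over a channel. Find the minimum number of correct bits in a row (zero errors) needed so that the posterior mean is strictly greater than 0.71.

After k correct bits and 0 errors the posterior is Beta(6+k, 4), with mean (6+k)/(6+4+k).
Set (6+k)/(10+k) > 0.71 and solve: k > (0.71·10 − 6)/(1 − 0.71) = 3.793.
The smallest integer exceeding 3.793 is 4, and checking k=4: (10)/(14) = 0.7143 > 0.71.

k = 4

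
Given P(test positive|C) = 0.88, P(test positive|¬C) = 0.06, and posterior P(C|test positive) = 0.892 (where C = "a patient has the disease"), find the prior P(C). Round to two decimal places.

Bayes' rule in odds form gives O(C|E) = O(C)·[P(E|C)/P(E|¬C)], hence O(C) = O(C|E)/LR.
Posterior odds = 0.892/(1−0.892) = 8.2593. LR = 0.88/0.06 = 14.6667.
Prior odds = 8.2593/14.6667 = 0.5631, so P(C) = 0.5631/(1+0.5631) ≈ 0.36.

P(C) = 0.36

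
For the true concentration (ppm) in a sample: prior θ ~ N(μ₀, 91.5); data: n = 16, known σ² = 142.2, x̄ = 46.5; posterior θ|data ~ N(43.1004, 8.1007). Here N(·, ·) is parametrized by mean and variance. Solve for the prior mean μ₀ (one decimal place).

The posterior mean is a precision-weighted average: μ_n = (τ₀μ₀ + τ_data·x̄)/(τ₀+τ_data), with τ₀=1/σ₀² and τ_data=n/σ².
Here τ₀ = 1/91.5 = 0.010929 and τ_data = 16/142.2 = 0.112518, so τ_n = 0.123447.
Rearranging for μ₀: μ₀ = (μ_n·τ_n − τ_data·x̄)/τ₀ = (43.1004·0.123447 − 0.112518·46.5) / 0.010929 = 0.088528/0.010929 ≈ 8.1.

μ₀ = 8.1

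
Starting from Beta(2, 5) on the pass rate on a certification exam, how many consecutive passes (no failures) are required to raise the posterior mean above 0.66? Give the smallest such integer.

After k passes and 0 failures the posterior is Beta(2+k, 5), with mean (2+k)/(2+5+k).
Set (2+k)/(7+k) > 0.66 and solve: k > (0.66·7 − 2)/(1 − 0.66) = 7.706.
The smallest integer exceeding 7.706 is 8.

k = 8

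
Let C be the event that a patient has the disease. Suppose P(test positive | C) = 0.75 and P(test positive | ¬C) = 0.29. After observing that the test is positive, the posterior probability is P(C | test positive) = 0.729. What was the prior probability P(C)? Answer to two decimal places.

Bayes' rule in odds form gives O(C|E) = O(C)·[P(E|C)/P(E|¬C)], hence O(C) = O(C|E)/LR.
Posterior odds = 0.729/(1−0.729) = 2.6900. LR = 0.75/0.29 = 2.5862.
Prior odds = 2.6900/2.5862 = 1.0401, so P(C) = 1.0401/(1+1.0401) ≈ 0.51.

P(C) = 0.51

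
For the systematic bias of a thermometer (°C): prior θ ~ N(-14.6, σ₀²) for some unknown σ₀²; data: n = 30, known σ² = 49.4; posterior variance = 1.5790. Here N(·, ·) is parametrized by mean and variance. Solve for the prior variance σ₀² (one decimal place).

σ₀² = 38.4

Posterior precision equals prior precision plus data precision: 1/σ_n² = 1/σ₀² + n/σ².
So 1/σ₀² = 1/1.5790 − 30/49.4 = 0.633312 − 0.607287 = 0.026025.
Hence σ₀² = 1/0.026025 ≈ 38.4.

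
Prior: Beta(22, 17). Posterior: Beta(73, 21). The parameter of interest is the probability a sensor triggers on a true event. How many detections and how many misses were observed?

Under Beta–binomial conjugacy the posterior parameters are (a+s, b+f).
So s = 73 − 22 = 51 and f = 21 − 17 = 4.

51 detections and 4 misses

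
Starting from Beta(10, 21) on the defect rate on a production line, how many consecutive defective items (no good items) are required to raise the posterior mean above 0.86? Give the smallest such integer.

After k defective items and 0 good items the posterior is Beta(10+k, 21), with mean (10+k)/(10+21+k).
Set (10+k)/(31+k) > 0.86 and solve: k > (0.86·31 − 10)/(1 − 0.86) = 119.000.
The smallest integer exceeding 119.000 is 120, and checking k=120: (130)/(151) = 0.8609 > 0.86.

k = 120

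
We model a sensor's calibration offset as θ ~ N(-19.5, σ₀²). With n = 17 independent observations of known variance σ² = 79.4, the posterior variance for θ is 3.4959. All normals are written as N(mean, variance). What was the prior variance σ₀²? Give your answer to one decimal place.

σ₀² = 13.9

For the Normal–Normal model with known σ², precisions add: τ_n = τ₀ + n/σ².
So 1/σ₀² = 1/3.4959 − 17/79.4 = 0.286049 − 0.214106 = 0.071943.
Hence σ₀² = 1/0.071943 ≈ 13.9.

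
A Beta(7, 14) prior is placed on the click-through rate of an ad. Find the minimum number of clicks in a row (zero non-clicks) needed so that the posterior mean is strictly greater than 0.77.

k = 40

After k clicks and 0 non-clicks the posterior is Beta(7+k, 14), with mean (7+k)/(7+14+k).
Set (7+k)/(21+k) > 0.77 and solve: k > (0.77·21 − 7)/(1 − 0.77) = 39.870.
The smallest integer exceeding 39.870 is 40.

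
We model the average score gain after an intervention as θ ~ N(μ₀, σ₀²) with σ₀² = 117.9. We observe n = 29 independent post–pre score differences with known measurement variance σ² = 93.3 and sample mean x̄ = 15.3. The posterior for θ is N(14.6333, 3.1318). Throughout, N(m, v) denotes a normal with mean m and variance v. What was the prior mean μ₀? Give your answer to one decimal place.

With known observation variance, the Normal–Normal posterior has precision τ_n = τ₀ + n/σ² and mean μ_n = (τ₀μ₀ + (n/σ²)x̄)/τ_n.
Here τ₀ = 1/117.9 = 0.008482 and τ_data = 29/93.3 = 0.310825, so τ_n = 0.319307.
Rearranging for μ₀: μ₀ = (μ_n·τ_n − τ_data·x̄)/τ₀ = (14.6333·0.319307 − 0.310825·15.3) / 0.008482 = -0.083107/0.008482 ≈ -9.8.

μ₀ = -9.8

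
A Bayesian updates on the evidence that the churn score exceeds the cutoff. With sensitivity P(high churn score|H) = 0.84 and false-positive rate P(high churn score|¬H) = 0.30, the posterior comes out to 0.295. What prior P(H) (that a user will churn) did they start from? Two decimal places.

P(H) = 0.13

In odds form, posterior odds = prior odds × likelihood ratio, so prior odds = posterior odds ÷ LR.
Posterior odds = 0.295/(1−0.295) = 0.4184. LR = 0.84/0.30 = 2.8000.
Prior odds = 0.4184/2.8000 = 0.1494, so P(H) = 0.1494/(1+0.1494) ≈ 0.13.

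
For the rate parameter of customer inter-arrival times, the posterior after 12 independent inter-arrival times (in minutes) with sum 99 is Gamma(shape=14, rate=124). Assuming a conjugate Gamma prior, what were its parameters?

For an exponential likelihood with a Gamma(α, β) prior on the rate, n observations with total T give posterior Gamma(α+n, β+T).
So α = 14 − 12 = 2 and β = 124 − 99 = 25.

Gamma(shape=2, rate=25)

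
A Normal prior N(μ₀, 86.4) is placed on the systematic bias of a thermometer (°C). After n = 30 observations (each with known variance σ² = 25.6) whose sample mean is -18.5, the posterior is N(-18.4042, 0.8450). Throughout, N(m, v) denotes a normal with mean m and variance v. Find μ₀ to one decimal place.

μ₀ = -8.7

The posterior mean is a precision-weighted average: μ_n = (τ₀μ₀ + τ_data·x̄)/(τ₀+τ_data), with τ₀=1/σ₀² and τ_data=n/σ².
Here τ₀ = 1/86.4 = 0.011574 and τ_data = 30/25.6 = 1.171875, so τ_n = 1.183449.
Rearranging for μ₀: μ₀ = (μ_n·τ_n − τ_data·x̄)/τ₀ = (-18.4042·1.183449 − 1.171875·-18.5) / 0.011574 = -0.100745/0.011574 ≈ -8.7.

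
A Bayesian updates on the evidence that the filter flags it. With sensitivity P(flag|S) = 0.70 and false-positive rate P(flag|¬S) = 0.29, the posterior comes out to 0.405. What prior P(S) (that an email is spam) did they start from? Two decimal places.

P(S) = 0.22

In odds form, posterior odds = prior odds × likelihood ratio, so prior odds = posterior odds ÷ LR.
Posterior odds = 0.405/(1−0.405) = 0.6807. LR = 0.70/0.29 = 2.4138.
Prior odds = 0.6807/2.4138 = 0.2820, so P(S) = 0.2820/(1+0.2820) ≈ 0.22.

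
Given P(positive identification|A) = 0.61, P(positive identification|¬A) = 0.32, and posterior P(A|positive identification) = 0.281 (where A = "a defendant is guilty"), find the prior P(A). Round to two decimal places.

P(A) = 0.17

Bayes' rule in odds form gives O(A|E) = O(A)·[P(E|A)/P(E|¬A)], hence O(A) = O(A|E)/LR.
Posterior odds = 0.281/(1−0.281) = 0.3908. LR = 0.61/0.32 = 1.9062.
Prior odds = 0.3908/1.9062 = 0.2050, so P(A) = 0.2050/(1+0.2050) ≈ 0.17.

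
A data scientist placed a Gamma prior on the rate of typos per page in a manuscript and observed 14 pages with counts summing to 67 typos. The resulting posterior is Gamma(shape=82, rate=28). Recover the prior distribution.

Gamma(shape=15, rate=14)

A Gamma(α, β) prior (rate parametrization) on a Poisson rate with n observations summing to S gives posterior Gamma(α+S, β+n).
So α = 82 − 67 = 15 and β = 28 − 14 = 14.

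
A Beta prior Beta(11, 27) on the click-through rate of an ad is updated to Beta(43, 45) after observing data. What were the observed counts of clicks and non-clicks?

32 clicks and 18 non-clicks

Beta is conjugate to the binomial likelihood: posterior = Beta(α+s, β+f).
Match parameters: s=43−11=32, f=45−27=18.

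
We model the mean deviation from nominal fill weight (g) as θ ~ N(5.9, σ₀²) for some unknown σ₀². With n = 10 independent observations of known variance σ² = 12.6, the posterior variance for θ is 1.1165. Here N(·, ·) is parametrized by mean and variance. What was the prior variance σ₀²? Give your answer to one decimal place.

σ₀² = 9.8

For the Normal–Normal model with known σ², precisions add: τ_n = τ₀ + n/σ².
So 1/σ₀² = 1/1.1165 − 10/12.6 = 0.895656 − 0.793651 = 0.102005.
Hence σ₀² = 1/0.102005 ≈ 9.8.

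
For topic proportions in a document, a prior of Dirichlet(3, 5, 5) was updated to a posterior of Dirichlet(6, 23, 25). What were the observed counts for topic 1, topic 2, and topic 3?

For a Dirichlet(α) prior with multinomial counts c, the posterior is Dirichlet(α + c) componentwise.
Counts are posterior − prior componentwise: 6−3=3, 23−5=18, 25−5=20.

counts (3, 18, 20)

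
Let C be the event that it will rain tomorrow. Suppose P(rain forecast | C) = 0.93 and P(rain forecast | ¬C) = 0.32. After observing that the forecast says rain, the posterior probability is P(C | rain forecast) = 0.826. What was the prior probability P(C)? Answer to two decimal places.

P(C) = 0.62

In odds form, posterior odds = prior odds × likelihood ratio, so prior odds = posterior odds ÷ LR.
Posterior odds = 0.826/(1−0.826) = 4.7471. LR = 0.93/0.32 = 2.9062.
Prior odds = 4.7471/2.9062 = 1.6334, so P(C) = 1.6334/(1+1.6334) ≈ 0.62.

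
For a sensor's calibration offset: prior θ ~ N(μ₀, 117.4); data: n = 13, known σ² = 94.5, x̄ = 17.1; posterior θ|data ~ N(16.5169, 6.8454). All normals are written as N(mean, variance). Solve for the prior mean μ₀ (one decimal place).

μ₀ = 7.1

With known observation variance, the Normal–Normal posterior has precision τ_n = τ₀ + n/σ² and mean μ_n = (τ₀μ₀ + (n/σ²)x̄)/τ_n.
Here τ₀ = 1/117.4 = 0.008518 and τ_data = 13/94.5 = 0.137566, so τ_n = 0.146084.
Rearranging for μ₀: μ₀ = (μ_n·τ_n − τ_data·x̄)/τ₀ = (16.5169·0.146084 − 0.137566·17.1) / 0.008518 = 0.060476/0.008518 ≈ 7.1.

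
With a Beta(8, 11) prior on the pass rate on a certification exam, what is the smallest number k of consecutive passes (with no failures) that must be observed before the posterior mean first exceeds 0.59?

k = 8

After k passes and 0 failures the posterior is Beta(8+k, 11), with mean (8+k)/(8+11+k).
Set (8+k)/(19+k) > 0.59 and solve: k > (0.59·19 − 8)/(1 − 0.59) = 7.829.
The smallest integer exceeding 7.829 is 8.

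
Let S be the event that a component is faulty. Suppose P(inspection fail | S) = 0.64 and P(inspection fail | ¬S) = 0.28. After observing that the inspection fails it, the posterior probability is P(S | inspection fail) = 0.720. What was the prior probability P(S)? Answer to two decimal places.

In odds form, posterior odds = prior odds × likelihood ratio, so prior odds = posterior odds ÷ LR.
Posterior odds = 0.720/(1−0.720) = 2.5714. LR = 0.64/0.28 = 2.2857.
Prior odds = 2.5714/2.2857 = 1.1250, so P(S) = 1.1250/(1+1.1250) ≈ 0.53.

P(S) = 0.53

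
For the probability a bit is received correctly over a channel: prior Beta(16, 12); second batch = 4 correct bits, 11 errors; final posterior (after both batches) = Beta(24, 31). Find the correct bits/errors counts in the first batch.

4 correct bits and 8 errors

Sequential conjugate updates are equivalent to a single update on the pooled data, so total successes = posterior α − prior α and total failures = posterior β − prior β.
Total across both batches: 24−16=8 correct bits, 31−12=19 errors.
Subtract the second batch: 8−4=4 correct bits and 19−11=8 errors.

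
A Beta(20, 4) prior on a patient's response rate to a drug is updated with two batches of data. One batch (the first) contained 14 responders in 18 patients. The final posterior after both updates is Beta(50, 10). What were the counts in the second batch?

16 responders and 2 non-responders

Because Beta–binomial updating is additive in the counts, the combined data contributed (α_post−α_prior, β_post−β_prior) successes and failures.
Total across both batches: 50−20=30 responders, 10−4=6 non-responders.
Subtract the first batch: 30−14=16 responders and 6−4=2 non-responders.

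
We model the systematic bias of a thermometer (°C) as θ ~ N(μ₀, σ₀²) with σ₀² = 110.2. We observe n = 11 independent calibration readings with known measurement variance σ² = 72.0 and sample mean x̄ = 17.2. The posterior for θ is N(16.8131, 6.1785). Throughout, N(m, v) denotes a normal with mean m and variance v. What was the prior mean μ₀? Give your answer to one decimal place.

μ₀ = 10.3

The posterior mean is a precision-weighted average: μ_n = (τ₀μ₀ + τ_data·x̄)/(τ₀+τ_data), with τ₀=1/σ₀² and τ_data=n/σ².
Here τ₀ = 1/110.2 = 0.009074 and τ_data = 11/72.0 = 0.152778, so τ_n = 0.161852.
Rearranging for μ₀: μ₀ = (μ_n·τ_n − τ_data·x̄)/τ₀ = (16.8131·0.161852 − 0.152778·17.2) / 0.009074 = 0.093452/0.009074 ≈ 10.3.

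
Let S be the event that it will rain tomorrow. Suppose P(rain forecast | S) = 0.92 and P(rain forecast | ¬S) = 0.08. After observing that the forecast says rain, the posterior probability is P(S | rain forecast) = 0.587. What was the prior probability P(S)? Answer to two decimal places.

In odds form, posterior odds = prior odds × likelihood ratio, so prior odds = posterior odds ÷ LR.
Posterior odds = 0.587/(1−0.587) = 1.4213. LR = 0.92/0.08 = 11.5000.
Prior odds = 1.4213/11.5000 = 0.1236, so P(S) = 0.1236/(1+0.1236) ≈ 0.11.

P(S) = 0.11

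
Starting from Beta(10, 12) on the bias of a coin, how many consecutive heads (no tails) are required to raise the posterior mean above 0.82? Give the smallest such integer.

After k heads and 0 tails the posterior is Beta(10+k, 12), with mean (10+k)/(10+12+k).
Set (10+k)/(22+k) > 0.82 and solve: k > (0.82·22 − 10)/(1 − 0.82) = 44.667.
The smallest integer exceeding 44.667 is 45.

k = 45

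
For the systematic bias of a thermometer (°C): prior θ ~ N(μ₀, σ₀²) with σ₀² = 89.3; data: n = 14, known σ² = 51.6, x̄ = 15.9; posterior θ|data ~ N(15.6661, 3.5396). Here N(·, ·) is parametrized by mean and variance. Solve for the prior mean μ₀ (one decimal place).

μ₀ = 10.0

The posterior mean is a precision-weighted average: μ_n = (τ₀μ₀ + τ_data·x̄)/(τ₀+τ_data), with τ₀=1/σ₀² and τ_data=n/σ².
Here τ₀ = 1/89.3 = 0.011198 and τ_data = 14/51.6 = 0.271318, so τ_n = 0.282516.
Rearranging for μ₀: μ₀ = (μ_n·τ_n − τ_data·x̄)/τ₀ = (15.6661·0.282516 − 0.271318·15.9) / 0.011198 = 0.111968/0.011198 ≈ 10.0.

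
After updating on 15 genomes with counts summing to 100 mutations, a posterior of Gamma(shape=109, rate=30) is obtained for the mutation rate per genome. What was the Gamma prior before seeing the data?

A Gamma(α, β) prior (rate parametrization) on a Poisson rate with n observations summing to S gives posterior Gamma(α+S, β+n).
So α = 109 − 100 = 9 and β = 30 − 15 = 15.

Gamma(shape=9, rate=15)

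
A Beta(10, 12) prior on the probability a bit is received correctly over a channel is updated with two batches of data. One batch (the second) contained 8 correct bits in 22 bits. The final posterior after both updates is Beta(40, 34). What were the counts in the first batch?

22 correct bits and 8 errors

Sequential conjugate updates are equivalent to a single update on the pooled data, so total successes = posterior α − prior α and total failures = posterior β − prior β.
Total across both batches: 40−10=30 correct bits, 34−12=22 errors.
Subtract the second batch: 30−8=22 correct bits and 22−14=8 errors.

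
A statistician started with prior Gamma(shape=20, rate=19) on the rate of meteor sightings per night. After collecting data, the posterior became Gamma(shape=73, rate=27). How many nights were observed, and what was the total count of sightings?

A Gamma(α, β) prior (rate parametrization) on a Poisson rate with n observations summing to S gives posterior Gamma(α+S, β+n).
Matching: Σxᵢ = 73 − 20 = 53 and n = 27 − 19 = 8.

n = 8 nights with total 53 sightings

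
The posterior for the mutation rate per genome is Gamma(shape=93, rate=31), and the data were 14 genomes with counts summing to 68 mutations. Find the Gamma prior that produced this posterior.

Gamma(shape=25, rate=17)

Gamma–Poisson conjugacy: posterior shape = α + Σxᵢ, posterior rate = β + n.
So α = 93 − 68 = 25 and β = 31 − 14 = 17.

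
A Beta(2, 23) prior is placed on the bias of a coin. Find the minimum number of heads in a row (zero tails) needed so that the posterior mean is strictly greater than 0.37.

After k heads and 0 tails the posterior is Beta(2+k, 23), with mean (2+k)/(2+23+k).
Set (2+k)/(25+k) > 0.37 and solve: k > (0.37·25 − 2)/(1 − 0.37) = 11.508.
The smallest integer exceeding 11.508 is 12, and checking k=12: (14)/(37) = 0.3784 > 0.37.

k = 12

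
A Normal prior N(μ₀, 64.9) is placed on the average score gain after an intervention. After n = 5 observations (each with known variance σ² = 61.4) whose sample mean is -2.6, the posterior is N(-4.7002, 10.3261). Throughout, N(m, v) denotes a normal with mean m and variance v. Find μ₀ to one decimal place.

μ₀ = -15.8

The posterior mean is a precision-weighted average: μ_n = (τ₀μ₀ + τ_data·x̄)/(τ₀+τ_data), with τ₀=1/σ₀² and τ_data=n/σ².
Here τ₀ = 1/64.9 = 0.015408 and τ_data = 5/61.4 = 0.081433, so τ_n = 0.096841.
Rearranging for μ₀: μ₀ = (μ_n·τ_n − τ_data·x̄)/τ₀ = (-4.7002·0.096841 − 0.081433·-2.6) / 0.015408 = -0.243446/0.015408 ≈ -15.8.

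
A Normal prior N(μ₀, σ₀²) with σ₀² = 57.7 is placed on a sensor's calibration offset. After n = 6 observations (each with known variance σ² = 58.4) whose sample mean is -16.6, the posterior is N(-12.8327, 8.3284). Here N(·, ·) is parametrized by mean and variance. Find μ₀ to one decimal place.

μ₀ = 9.5

With known observation variance, the Normal–Normal posterior has precision τ_n = τ₀ + n/σ² and mean μ_n = (τ₀μ₀ + (n/σ²)x̄)/τ_n.
Here τ₀ = 1/57.7 = 0.017331 and τ_data = 6/58.4 = 0.102740, so τ_n = 0.120071.
Rearranging for μ₀: μ₀ = (μ_n·τ_n − τ_data·x̄)/τ₀ = (-12.8327·0.120071 − 0.102740·-16.6) / 0.017331 = 0.164649/0.017331 ≈ 9.5.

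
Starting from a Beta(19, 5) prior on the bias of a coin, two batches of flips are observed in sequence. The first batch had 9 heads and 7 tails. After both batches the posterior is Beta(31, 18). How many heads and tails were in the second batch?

3 heads and 6 tails

Because Beta–binomial updating is additive in the counts, the combined data contributed (α_post−α_prior, β_post−β_prior) successes and failures.
Total across both batches: 31−19=12 heads, 18−5=13 tails.
Subtract the first batch: 12−9=3 heads and 13−7=6 tails.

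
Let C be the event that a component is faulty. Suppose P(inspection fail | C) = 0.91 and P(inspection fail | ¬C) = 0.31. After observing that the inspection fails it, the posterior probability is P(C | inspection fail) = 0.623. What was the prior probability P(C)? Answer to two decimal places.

Bayes' rule in odds form gives O(C|E) = O(C)·[P(E|C)/P(E|¬C)], hence O(C) = O(C|E)/LR.
Posterior odds = 0.623/(1−0.623) = 1.6525. LR = 0.91/0.31 = 2.9355.
Prior odds = 1.6525/2.9355 = 0.5629, so P(C) = 0.5629/(1+0.5629) ≈ 0.36.

P(C) = 0.36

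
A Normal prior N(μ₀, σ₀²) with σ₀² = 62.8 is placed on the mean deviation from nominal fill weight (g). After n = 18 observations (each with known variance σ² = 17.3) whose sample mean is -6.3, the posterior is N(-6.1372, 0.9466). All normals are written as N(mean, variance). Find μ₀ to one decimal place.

μ₀ = 4.5

The posterior mean is a precision-weighted average: μ_n = (τ₀μ₀ + τ_data·x̄)/(τ₀+τ_data), with τ₀=1/σ₀² and τ_data=n/σ².
Here τ₀ = 1/62.8 = 0.015924 and τ_data = 18/17.3 = 1.040462, so τ_n = 1.056386.
Rearranging for μ₀: μ₀ = (μ_n·τ_n − τ_data·x̄)/τ₀ = (-6.1372·1.056386 − 1.040462·-6.3) / 0.015924 = 0.071658/0.015924 ≈ 4.5.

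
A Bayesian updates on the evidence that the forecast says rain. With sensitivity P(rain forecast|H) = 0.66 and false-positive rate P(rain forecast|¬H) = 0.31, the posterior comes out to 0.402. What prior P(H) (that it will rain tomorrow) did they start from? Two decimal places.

Bayes' rule in odds form gives O(H|E) = O(H)·[P(E|H)/P(E|¬H)], hence O(H) = O(H|E)/LR.
Posterior odds = 0.402/(1−0.402) = 0.6722. LR = 0.66/0.31 = 2.1290.
Prior odds = 0.6722/2.1290 = 0.3157, so P(H) = 0.3157/(1+0.3157) ≈ 0.24.

P(H) = 0.24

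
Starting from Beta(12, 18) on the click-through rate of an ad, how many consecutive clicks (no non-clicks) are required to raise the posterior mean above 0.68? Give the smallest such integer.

After k clicks and 0 non-clicks the posterior is Beta(12+k, 18), with mean (12+k)/(12+18+k).
Set (12+k)/(30+k) > 0.68 and solve: k > (0.68·30 − 12)/(1 − 0.68) = 26.250.
The smallest integer exceeding 26.250 is 27, and checking k=27: (39)/(57) = 0.6842 > 0.68.

k = 27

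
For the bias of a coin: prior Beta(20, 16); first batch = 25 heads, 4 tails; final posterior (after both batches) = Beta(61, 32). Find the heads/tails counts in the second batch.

Sequential conjugate updates are equivalent to a single update on the pooled data, so total successes = posterior α − prior α and total failures = posterior β − prior β.
Total across both batches: 61−20=41 heads, 32−16=16 tails.
Subtract the first batch: 41−25=16 heads and 16−4=12 tails.

16 heads and 12 tails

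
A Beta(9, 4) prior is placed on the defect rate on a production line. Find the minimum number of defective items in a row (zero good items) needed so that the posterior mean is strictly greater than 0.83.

After k defective items and 0 good items the posterior is Beta(9+k, 4), with mean (9+k)/(9+4+k).
Set (9+k)/(13+k) > 0.83 and solve: k > (0.83·13 − 9)/(1 − 0.83) = 10.529.
The smallest integer exceeding 10.529 is 11, and checking k=11: (20)/(24) = 0.8333 > 0.83.

k = 11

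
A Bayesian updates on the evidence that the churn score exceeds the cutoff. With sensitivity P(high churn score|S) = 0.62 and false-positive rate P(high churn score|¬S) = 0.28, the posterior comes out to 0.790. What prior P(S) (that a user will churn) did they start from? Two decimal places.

P(S) = 0.63

Bayes' rule in odds form gives O(S|E) = O(S)·[P(E|S)/P(E|¬S)], hence O(S) = O(S|E)/LR.
Posterior odds = 0.790/(1−0.790) = 3.7619. LR = 0.62/0.28 = 2.2143.
Prior odds = 3.7619/2.2143 = 1.6989, so P(S) = 1.6989/(1+1.6989) ≈ 0.63.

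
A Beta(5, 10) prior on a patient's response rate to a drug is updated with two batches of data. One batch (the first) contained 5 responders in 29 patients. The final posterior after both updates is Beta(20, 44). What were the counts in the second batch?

Because Beta–binomial updating is additive in the counts, the combined data contributed (α_post−α_prior, β_post−β_prior) successes and failures.
Total across both batches: 20−5=15 responders, 44−10=34 non-responders.
Subtract the first batch: 15−5=10 responders and 34−24=10 non-responders.

10 responders and 10 non-responders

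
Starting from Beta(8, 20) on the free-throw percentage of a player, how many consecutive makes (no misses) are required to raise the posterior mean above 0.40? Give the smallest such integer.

k = 6

After k makes and 0 misses the posterior is Beta(8+k, 20), with mean (8+k)/(8+20+k).
Set (8+k)/(28+k) > 0.40 and solve: k > (0.40·28 − 8)/(1 − 0.40) = 5.333.
The smallest integer exceeding 5.333 is 6, and checking k=6: (14)/(34) = 0.4118 > 0.40.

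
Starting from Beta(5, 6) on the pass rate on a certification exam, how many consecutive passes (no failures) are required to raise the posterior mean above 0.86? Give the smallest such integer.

After k passes and 0 failures the posterior is Beta(5+k, 6), with mean (5+k)/(5+6+k).
Set (5+k)/(11+k) > 0.86 and solve: k > (0.86·11 − 5)/(1 − 0.86) = 31.857.
The smallest integer exceeding 31.857 is 32, and checking k=32: (37)/(43) = 0.8605 > 0.86.

k = 32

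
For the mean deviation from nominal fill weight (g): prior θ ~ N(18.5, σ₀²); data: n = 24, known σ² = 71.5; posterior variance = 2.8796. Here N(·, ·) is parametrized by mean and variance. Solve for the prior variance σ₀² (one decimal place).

For the Normal–Normal model with known σ², precisions add: τ_n = τ₀ + n/σ².
So 1/σ₀² = 1/2.8796 − 24/71.5 = 0.347270 − 0.335664 = 0.011606.
Hence σ₀² = 1/0.011606 ≈ 86.2.

σ₀² = 86.2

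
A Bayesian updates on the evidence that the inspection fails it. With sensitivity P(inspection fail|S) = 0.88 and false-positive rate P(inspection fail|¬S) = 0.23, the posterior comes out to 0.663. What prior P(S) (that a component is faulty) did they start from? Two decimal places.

Bayes' rule in odds form gives O(S|E) = O(S)·[P(E|S)/P(E|¬S)], hence O(S) = O(S|E)/LR.
Posterior odds = 0.663/(1−0.663) = 1.9674. LR = 0.88/0.23 = 3.8261.
Prior odds = 1.9674/3.8261 = 0.5142, so P(S) = 0.5142/(1+0.5142) ≈ 0.34.

P(S) = 0.34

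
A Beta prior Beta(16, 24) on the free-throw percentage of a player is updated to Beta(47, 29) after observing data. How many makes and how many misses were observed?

31 makes and 5 misses

Under Beta–binomial conjugacy the posterior parameters are (α+s, β+f).
Match parameters: s=47−16=31, f=29−24=5.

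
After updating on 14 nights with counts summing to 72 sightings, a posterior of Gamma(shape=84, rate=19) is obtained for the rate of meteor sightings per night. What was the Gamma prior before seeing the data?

Gamma(shape=12, rate=5)

Gamma–Poisson conjugacy: posterior shape = α + Σxᵢ, posterior rate = β + n.
So α = 84 − 72 = 12 and β = 19 − 14 = 5.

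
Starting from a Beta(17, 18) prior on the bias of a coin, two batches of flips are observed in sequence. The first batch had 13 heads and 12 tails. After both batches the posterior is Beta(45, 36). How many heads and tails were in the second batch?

Sequential conjugate updates are equivalent to a single update on the pooled data, so total successes = posterior α − prior α and total failures = posterior β − prior β.
Total across both batches: 45−17=28 heads, 36−18=18 tails.
Subtract the first batch: 28−13=15 heads and 18−12=6 tails.

15 heads and 6 tails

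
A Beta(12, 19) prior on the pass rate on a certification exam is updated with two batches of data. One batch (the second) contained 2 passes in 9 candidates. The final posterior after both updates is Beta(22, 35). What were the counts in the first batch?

8 passes and 9 failures

Sequential conjugate updates are equivalent to a single update on the pooled data, so total successes = posterior α − prior α and total failures = posterior β − prior β.
Total across both batches: 22−12=10 passes, 35−19=16 failures.
Subtract the second batch: 10−2=8 passes and 16−7=9 failures.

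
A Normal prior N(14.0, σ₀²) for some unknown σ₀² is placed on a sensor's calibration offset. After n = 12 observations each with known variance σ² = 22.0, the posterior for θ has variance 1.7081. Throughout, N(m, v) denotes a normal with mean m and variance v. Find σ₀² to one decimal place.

Posterior precision equals prior precision plus data precision: 1/σ_n² = 1/σ₀² + n/σ².
So 1/σ₀² = 1/1.7081 − 12/22.0 = 0.585446 − 0.545455 = 0.039991.
Hence σ₀² = 1/0.039991 ≈ 25.0.

σ₀² = 25.0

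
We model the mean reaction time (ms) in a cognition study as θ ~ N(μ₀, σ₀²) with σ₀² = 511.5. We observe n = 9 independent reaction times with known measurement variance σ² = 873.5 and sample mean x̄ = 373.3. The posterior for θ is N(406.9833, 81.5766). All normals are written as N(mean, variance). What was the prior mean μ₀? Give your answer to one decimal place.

With known observation variance, the Normal–Normal posterior has precision τ_n = τ₀ + n/σ² and mean μ_n = (τ₀μ₀ + (n/σ²)x̄)/τ_n.
Here τ₀ = 1/511.5 = 0.001955 and τ_data = 9/873.5 = 0.010303, so τ_n = 0.012258.
Rearranging for μ₀: μ₀ = (μ_n·τ_n − τ_data·x̄)/τ₀ = (406.9833·0.012258 − 0.010303·373.3) / 0.001955 = 1.142691/0.001955 ≈ 584.5.

μ₀ = 584.5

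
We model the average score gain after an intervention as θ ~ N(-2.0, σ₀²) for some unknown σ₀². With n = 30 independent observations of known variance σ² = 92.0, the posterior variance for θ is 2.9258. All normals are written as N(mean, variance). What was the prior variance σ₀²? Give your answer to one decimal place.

σ₀² = 63.7

For the Normal–Normal model with known σ², precisions add: τ_n = τ₀ + n/σ².
So 1/σ₀² = 1/2.9258 − 30/92.0 = 0.341787 − 0.326087 = 0.015700.
Hence σ₀² = 1/0.015700 ≈ 63.7.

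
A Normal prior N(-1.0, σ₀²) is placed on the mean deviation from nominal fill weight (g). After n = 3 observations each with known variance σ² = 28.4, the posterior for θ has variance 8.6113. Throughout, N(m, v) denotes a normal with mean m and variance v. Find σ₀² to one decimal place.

For the Normal–Normal model with known σ², precisions add: τ_n = τ₀ + n/σ².
So 1/σ₀² = 1/8.6113 − 3/28.4 = 0.116126 − 0.105634 = 0.010492.
Hence σ₀² = 1/0.010492 ≈ 95.3.

σ₀² = 95.3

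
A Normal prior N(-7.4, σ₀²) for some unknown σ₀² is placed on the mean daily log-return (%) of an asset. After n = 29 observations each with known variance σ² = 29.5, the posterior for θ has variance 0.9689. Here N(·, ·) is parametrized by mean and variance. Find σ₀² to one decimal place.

σ₀² = 20.4

Posterior precision equals prior precision plus data precision: 1/σ_n² = 1/σ₀² + n/σ².
So 1/σ₀² = 1/0.9689 − 29/29.5 = 1.032098 − 0.983051 = 0.049047.
Hence σ₀² = 1/0.049047 ≈ 20.4.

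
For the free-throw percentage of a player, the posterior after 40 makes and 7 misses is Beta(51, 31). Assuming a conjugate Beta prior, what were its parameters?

Beta(11, 24)

Under Beta–binomial conjugacy the posterior parameters are (α+s, β+f).
Subtract the data counts: 51−40=11, 31−7=24.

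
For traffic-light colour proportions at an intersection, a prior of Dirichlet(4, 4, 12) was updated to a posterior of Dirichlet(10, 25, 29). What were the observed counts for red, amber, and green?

counts (6, 21, 17)

For a Dirichlet(α) prior with multinomial counts c, the posterior is Dirichlet(α + c) componentwise.
Counts are posterior − prior componentwise: 10−4=6, 25−4=21, 29−12=17.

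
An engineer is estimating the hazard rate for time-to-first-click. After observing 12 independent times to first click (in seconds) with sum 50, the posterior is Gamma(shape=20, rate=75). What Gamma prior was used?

Gamma–exponential conjugacy: posterior shape = α + n, posterior rate = β + Σtᵢ.
So α = 20 − 12 = 8 and β = 75 − 50 = 25.

Gamma(shape=8, rate=25)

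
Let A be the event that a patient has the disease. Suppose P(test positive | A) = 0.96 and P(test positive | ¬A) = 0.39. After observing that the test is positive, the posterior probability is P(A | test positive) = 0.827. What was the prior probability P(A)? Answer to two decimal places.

P(A) = 0.66

Bayes' rule in odds form gives O(A|E) = O(A)·[P(E|A)/P(E|¬A)], hence O(A) = O(A|E)/LR.
Posterior odds = 0.827/(1−0.827) = 4.7803. LR = 0.96/0.39 = 2.4615.
Prior odds = 4.7803/2.4615 = 1.9420, so P(A) = 1.9420/(1+1.9420) ≈ 0.66.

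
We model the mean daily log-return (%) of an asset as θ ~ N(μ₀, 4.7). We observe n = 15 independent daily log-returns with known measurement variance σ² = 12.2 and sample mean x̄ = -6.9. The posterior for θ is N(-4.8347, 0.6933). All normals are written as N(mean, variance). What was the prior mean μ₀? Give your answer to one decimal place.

The posterior mean is a precision-weighted average: μ_n = (τ₀μ₀ + τ_data·x̄)/(τ₀+τ_data), with τ₀=1/σ₀² and τ_data=n/σ².
Here τ₀ = 1/4.7 = 0.212766 and τ_data = 15/12.2 = 1.229508, so τ_n = 1.442274.
Rearranging for μ₀: μ₀ = (μ_n·τ_n − τ_data·x̄)/τ₀ = (-4.8347·1.442274 − 1.229508·-6.9) / 0.212766 = 1.510643/0.212766 ≈ 7.1.

μ₀ = 7.1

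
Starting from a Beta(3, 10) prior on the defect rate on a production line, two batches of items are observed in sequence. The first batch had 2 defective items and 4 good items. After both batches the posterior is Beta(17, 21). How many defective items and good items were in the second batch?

Sequential conjugate updates are equivalent to a single update on the pooled data, so total successes = posterior α − prior α and total failures = posterior β − prior β.
Total across both batches: 17−3=14 defective items, 21−10=11 good items.
Subtract the first batch: 14−2=12 defective items and 11−4=7 good items.

12 defective items and 7 good items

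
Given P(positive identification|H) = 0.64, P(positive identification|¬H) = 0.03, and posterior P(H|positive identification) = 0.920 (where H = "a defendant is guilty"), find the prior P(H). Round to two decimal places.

In odds form, posterior odds = prior odds × likelihood ratio, so prior odds = posterior odds ÷ LR.
Posterior odds = 0.920/(1−0.920) = 11.5000. LR = 0.64/0.03 = 21.3333.
Prior odds = 11.5000/21.3333 = 0.5391, so P(H) = 0.5391/(1+0.5391) ≈ 0.35.

P(H) = 0.35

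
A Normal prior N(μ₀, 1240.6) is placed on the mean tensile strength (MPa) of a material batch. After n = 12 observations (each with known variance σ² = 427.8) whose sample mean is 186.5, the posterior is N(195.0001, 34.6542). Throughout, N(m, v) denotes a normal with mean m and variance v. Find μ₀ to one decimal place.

μ₀ = 490.8

The posterior mean is a precision-weighted average: μ_n = (τ₀μ₀ + τ_data·x̄)/(τ₀+τ_data), with τ₀=1/σ₀² and τ_data=n/σ².
Here τ₀ = 1/1240.6 = 0.000806 and τ_data = 12/427.8 = 0.028050, so τ_n = 0.028856.
Rearranging for μ₀: μ₀ = (μ_n·τ_n − τ_data·x̄)/τ₀ = (195.0001·0.028856 − 0.028050·186.5) / 0.000806 = 0.395598/0.000806 ≈ 490.8.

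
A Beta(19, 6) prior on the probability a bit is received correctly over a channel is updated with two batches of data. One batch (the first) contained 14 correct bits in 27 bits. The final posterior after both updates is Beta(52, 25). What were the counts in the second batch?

Sequential conjugate updates are equivalent to a single update on the pooled data, so total successes = posterior α − prior α and total failures = posterior β − prior β.
Total across both batches: 52−19=33 correct bits, 25−6=19 errors.
Subtract the first batch: 33−14=19 correct bits and 19−13=6 errors.

19 correct bits and 6 errors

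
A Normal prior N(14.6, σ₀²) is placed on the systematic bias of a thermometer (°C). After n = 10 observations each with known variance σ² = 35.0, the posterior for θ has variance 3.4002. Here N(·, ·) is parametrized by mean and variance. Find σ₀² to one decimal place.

For the Normal–Normal model with known σ², precisions add: τ_n = τ₀ + n/σ².
So 1/σ₀² = 1/3.4002 − 10/35.0 = 0.294100 − 0.285714 = 0.008386.
Hence σ₀² = 1/0.008386 ≈ 119.2.

σ₀² = 119.2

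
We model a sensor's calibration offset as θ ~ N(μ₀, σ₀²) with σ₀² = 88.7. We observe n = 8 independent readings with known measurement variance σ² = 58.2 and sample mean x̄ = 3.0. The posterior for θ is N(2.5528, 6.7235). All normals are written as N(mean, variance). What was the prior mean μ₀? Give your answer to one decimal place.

With known observation variance, the Normal–Normal posterior has precision τ_n = τ₀ + n/σ² and mean μ_n = (τ₀μ₀ + (n/σ²)x̄)/τ_n.
Here τ₀ = 1/88.7 = 0.011274 and τ_data = 8/58.2 = 0.137457, so τ_n = 0.148731.
Rearranging for μ₀: μ₀ = (μ_n·τ_n − τ_data·x̄)/τ₀ = (2.5528·0.148731 − 0.137457·3.0) / 0.011274 = -0.032691/0.011274 ≈ -2.9.

μ₀ = -2.9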